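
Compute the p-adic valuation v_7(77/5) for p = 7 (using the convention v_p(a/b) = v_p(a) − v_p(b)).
v_7(77/5) = 1

Factor powers of 7 from the numerator and denominator of the reduced fraction: 77 = 7^1 · 11 and 5 = 7^0 · 5. Apply v_p(a/b) = v_p(a) − v_p(b): v_7(77/5) = 1 − 0 = 1.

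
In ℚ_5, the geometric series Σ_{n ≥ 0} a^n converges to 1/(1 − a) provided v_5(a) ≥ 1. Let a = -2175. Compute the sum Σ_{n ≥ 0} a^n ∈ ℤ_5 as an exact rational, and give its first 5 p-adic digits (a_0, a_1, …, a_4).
Σ a^n = 1/(1 − a) = 1/2176;  first 5 digits = (1, 0, 3, 2, 0)

v_5(a) = 2 ≥ 1, so the series converges in ℤ_5 to 1/(1 − a) = 1/(1 − (-2175)) = 1/2176. Expand this rational in ℤ_5: compute digits iteratively via d_i = x_i mod 5, x_{i+1} = (x_i − d_i)/5. The first 5 digits are (1, 0, 3, 2, 0).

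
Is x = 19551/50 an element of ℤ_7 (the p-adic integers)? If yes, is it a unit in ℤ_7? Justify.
x ∈ ℤ_7 but not a unit; v_7(x) = 3 > 0

ℤ_7 = {x ∈ ℚ_7 : v_7(x) ≥ 0} and ℤ_7^× = {x ∈ ℤ_7 : v_7(x) = 0}. Here v_7(19551/50) = v_7(num) − v_7(den) = 3; compare against these criteria.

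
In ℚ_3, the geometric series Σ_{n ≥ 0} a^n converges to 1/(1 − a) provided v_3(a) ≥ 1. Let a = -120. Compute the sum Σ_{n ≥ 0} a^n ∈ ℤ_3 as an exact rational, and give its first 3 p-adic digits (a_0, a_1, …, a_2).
Σ a^n = 1/(1 − a) = 1/121;  first 3 digits = (1, 2, 2)

v_3(a) = 1 ≥ 1, so the series converges in ℤ_3 to 1/(1 − a) = 1/(1 − (-120)) = 1/121. Expand this rational in ℤ_3: compute digits iteratively via d_i = x_i mod 3, x_{i+1} = (x_i − d_i)/3. The first 3 digits are (1, 2, 2).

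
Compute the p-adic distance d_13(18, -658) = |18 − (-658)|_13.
d_13(18, -658) = 1/169

Step 1 — x − y = 18 − (-658) = 676. Step 2 — v_13(676) = 2 (factor: 676 = (13^2 · 4); the sign does not affect v_p). Step 3 — |x − y|_13 = 13^{-2} = 1/169.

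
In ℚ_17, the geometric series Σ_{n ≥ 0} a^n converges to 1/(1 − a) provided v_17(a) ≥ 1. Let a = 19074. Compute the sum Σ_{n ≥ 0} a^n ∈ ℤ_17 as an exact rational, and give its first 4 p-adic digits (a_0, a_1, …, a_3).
Σ a^n = 1/(1 − a) = -1/19073;  first 4 digits = (1, 0, 15, 3)

v_17(a) = 2 ≥ 1, so the series converges in ℤ_17 to 1/(1 − a) = 1/(1 − 19074) = -1/19073. Expand this rational in ℤ_17: compute digits iteratively via d_i = x_i mod 17, x_{i+1} = (x_i − d_i)/17. The first 4 digits are (1, 0, 15, 3).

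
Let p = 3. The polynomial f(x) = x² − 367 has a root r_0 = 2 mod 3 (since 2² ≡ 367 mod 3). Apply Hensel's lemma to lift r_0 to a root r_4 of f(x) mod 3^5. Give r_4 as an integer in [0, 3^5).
r_4 = 104 (mod 243)

Hensel's recurrence: r_{i+1} = r_i − f(r_i)·(f′(r_i))^{-1} mod 3^{i+2}, with f′(x) = 2x. Iterate:
  r_0 = 2 (mod 3)
  r_1 = 5 (mod 9)
  r_2 = 23 (mod 27)
  r_3 = 23 (mod 81)
  r_4 = 104 (mod 243)
Final: r_4 = 104, and one checks f(r_4) ≡ 0 mod 3^5.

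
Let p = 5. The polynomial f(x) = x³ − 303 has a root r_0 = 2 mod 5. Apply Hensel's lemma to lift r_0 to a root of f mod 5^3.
r_2 = 112 (mod 125)

Hensel: r_{i+1} = r_i − f(r_i)/f′(r_i) mod 5^{i+2}, where f′(x) = 3x². Iterate:
  r_0 = 2 (mod 5)
  r_1 = 12 (mod 25)
  r_2 = 112 (mod 125)
Final: r = 112 with f(r) ≡ 0 mod 5^3.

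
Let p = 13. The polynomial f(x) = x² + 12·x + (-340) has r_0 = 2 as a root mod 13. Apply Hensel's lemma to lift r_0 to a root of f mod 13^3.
r_2 = 444 (mod 2197)

Hensel: r_{i+1} = r_i − f(r_i)·(f′(r_i))^{-1} mod 13^{i+2}, f′(x) = 2x + 12. Iterate:
  r_0 = 2 (mod 13)
  r_1 = 106 (mod 169)
  r_2 = 444 (mod 2197)
Final: r = 444 satisfies f(r) ≡ 0 mod 13^3.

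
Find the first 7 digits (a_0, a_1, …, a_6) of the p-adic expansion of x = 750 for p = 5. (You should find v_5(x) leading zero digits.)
(a_0, …, a_6) = (0, 0, 0, 1, 1, 0, 0)

v_5(750) = 3, so a_0 = ... = a_2 = 0. Factor out: x = 5^3 · u with u = 6 a unit in ℤ_5. Expand u iteratively via a_{v+i} = u_i mod 5, u_{i+1} = (u_i − a_{v+i})/5:
  u_0 = 6;  a_3 = 1;  u_1 = (u_0 − 1)/5 = 1
  u_1 = 1;  a_4 = 1;  u_2 = (u_1 − 1)/5 = 0
  u_2 = 0;  a_5 = 0;  u_3 = (u_2 − 0)/5 = 0
  u_3 = 0;  a_6 = 0;  u_4 = (u_3 − 0)/5 = 0
Digits: (0, 0, 0, 1, 1, 0, 0).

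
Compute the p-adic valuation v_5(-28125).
v_5(-28125) = 5

v_5(n) is the largest exponent k such that 5^k divides n. Factor out: -28125 = -5^5 · 9. (Sign doesn't affect v_p.) So v_5(-28125) = 5.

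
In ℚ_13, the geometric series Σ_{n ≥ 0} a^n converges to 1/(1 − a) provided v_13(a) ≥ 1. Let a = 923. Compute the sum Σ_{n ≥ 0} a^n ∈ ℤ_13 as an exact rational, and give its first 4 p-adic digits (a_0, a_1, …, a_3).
Σ a^n = 1/(1 − a) = -1/922;  first 4 digits = (1, 6, 2, 6)

v_13(a) = 1 ≥ 1, so the series converges in ℤ_13 to 1/(1 − a) = 1/(1 − 923) = -1/922. Expand this rational in ℤ_13: compute digits iteratively via d_i = x_i mod 13, x_{i+1} = (x_i − d_i)/13. The first 4 digits are (1, 6, 2, 6).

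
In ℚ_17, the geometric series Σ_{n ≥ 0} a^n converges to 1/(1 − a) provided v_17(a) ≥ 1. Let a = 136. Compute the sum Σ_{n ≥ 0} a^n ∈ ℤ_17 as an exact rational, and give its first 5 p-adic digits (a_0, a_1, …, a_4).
Σ a^n = 1/(1 − a) = -1/135;  first 5 digits = (1, 8, 13, 5, 12)

v_17(a) = 1 ≥ 1, so the series converges in ℤ_17 to 1/(1 − a) = 1/(1 − 136) = -1/135. Expand this rational in ℤ_17: compute digits iteratively via d_i = x_i mod 17, x_{i+1} = (x_i − d_i)/17. The first 5 digits are (1, 8, 13, 5, 12).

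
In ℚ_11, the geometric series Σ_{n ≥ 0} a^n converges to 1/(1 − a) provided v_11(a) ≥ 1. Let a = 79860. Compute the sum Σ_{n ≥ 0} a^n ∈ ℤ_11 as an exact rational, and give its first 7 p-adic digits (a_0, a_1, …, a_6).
Σ a^n = 1/(1 − a) = -1/79859;  first 7 digits = (1, 0, 0, 5, 5, 0, 3)

v_11(a) = 3 ≥ 1, so the series converges in ℤ_11 to 1/(1 − a) = 1/(1 − 79860) = -1/79859. Expand this rational in ℤ_11: compute digits iteratively via d_i = x_i mod 11, x_{i+1} = (x_i − d_i)/11. The first 7 digits are (1, 0, 0, 5, 5, 0, 3).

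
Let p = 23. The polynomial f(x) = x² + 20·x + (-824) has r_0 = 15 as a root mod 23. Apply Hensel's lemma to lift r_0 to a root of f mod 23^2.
r_1 = 222 (mod 529)

Hensel: r_{i+1} = r_i − f(r_i)·(f′(r_i))^{-1} mod 23^{i+2}, f′(x) = 2x + 20. Iterate:
  r_0 = 15 (mod 23)
  r_1 = 222 (mod 529)
Final: r = 222 satisfies f(r) ≡ 0 mod 23^2.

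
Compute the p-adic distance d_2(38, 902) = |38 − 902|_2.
d_2(38, 902) = 1/32

Step 1 — x − y = 38 − 902 = -864. Step 2 — v_2(-864) = 5 (factor: -864 = −(2^5 · 27); the sign does not affect v_p). Step 3 — |x − y|_2 = 2^{-5} = 1/32.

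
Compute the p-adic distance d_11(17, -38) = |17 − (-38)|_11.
d_11(17, -38) = 1/11

Step 1 — x − y = 17 − (-38) = 55. Step 2 — v_11(55) = 1 (factor: 55 = (11^1 · 5); the sign does not affect v_p). Step 3 — |x − y|_11 = 11^{-1} = 1/11.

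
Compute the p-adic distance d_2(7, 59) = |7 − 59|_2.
d_2(7, 59) = 1/4

Step 1 — x − y = 7 − 59 = -52. Step 2 — v_2(-52) = 2 (factor: -52 = −(2^2 · 13); the sign does not affect v_p). Step 3 — |x − y|_2 = 2^{-2} = 1/4.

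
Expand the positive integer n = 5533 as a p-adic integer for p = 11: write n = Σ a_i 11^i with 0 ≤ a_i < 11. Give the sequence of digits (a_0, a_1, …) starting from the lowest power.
(a_0, a_1, …) = (0, 8, 1, 4)

Repeated division by 11 gives the digits low-to-high: 5533 = 8·11^1 + 1·11^2 + 4·11^3. Digit sequence: (0, 8, 1, 4).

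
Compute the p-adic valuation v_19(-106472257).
v_19(-106472257) = 5

v_19(n) is the largest exponent k such that 19^k divides n. Factor out: -106472257 = -19^5 · 43. (Sign doesn't affect v_p.) So v_19(-106472257) = 5.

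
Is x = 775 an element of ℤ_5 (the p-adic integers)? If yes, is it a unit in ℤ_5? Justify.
x ∈ ℤ_5 but not a unit; v_5(x) = 2 > 0

ℤ_5 = {x ∈ ℚ_5 : v_5(x) ≥ 0} and ℤ_5^× = {x ∈ ℤ_5 : v_5(x) = 0}. Here v_5(775) = v_5(num) − v_5(den) = 2; compare against these criteria.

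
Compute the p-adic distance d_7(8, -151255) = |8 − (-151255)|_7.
d_7(8, -151255) = 1/16807

Step 1 — x − y = 8 − (-151255) = 151263. Step 2 — v_7(151263) = 5 (factor: 151263 = (7^5 · 9); the sign does not affect v_p). Step 3 — |x − y|_7 = 7^{-5} = 1/16807.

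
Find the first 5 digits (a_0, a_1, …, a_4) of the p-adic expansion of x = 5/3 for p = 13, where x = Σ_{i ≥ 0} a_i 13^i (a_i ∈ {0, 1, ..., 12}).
(a_0, …, a_4) = (6, 4, 4, 4, 4)

v_13(5/3) = 0 (numerator and denominator both coprime to 13), so x ∈ ℤ_13^×. Compute digits iteratively via a_i = x_i mod 13, x_{i+1} = (x_i − a_i)/13, with x_0 = x:
  x_0 = 5/3;  a_0 = 6;  x_1 = (x_0 − 6)/13 = -1/3
  x_1 = -1/3;  a_1 = 4;  x_2 = (x_1 − 4)/13 = -1/3
  x_2 = -1/3;  a_2 = 4;  x_3 = (x_2 − 4)/13 = -1/3
  x_3 = -1/3;  a_3 = 4;  x_4 = (x_3 − 4)/13 = -1/3
  x_4 = -1/3;  a_4 = 4;  x_5 = (x_4 − 4)/13 = -1/3
Digits: (6, 4, 4, 4, 4).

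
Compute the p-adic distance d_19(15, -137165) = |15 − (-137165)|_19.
d_19(15, -137165) = 1/6859

Step 1 — x − y = 15 − (-137165) = 137180. Step 2 — v_19(137180) = 3 (factor: 137180 = (19^3 · 20); the sign does not affect v_p). Step 3 — |x − y|_19 = 19^{-3} = 1/6859.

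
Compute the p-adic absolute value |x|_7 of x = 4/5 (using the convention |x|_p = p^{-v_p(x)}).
|4/5|_7 = 1

Step 1 — compute v_7(x) by factoring powers of 7 out of the numerator and denominator: v_7(4/5) = 0. Step 2 — apply |x|_p = p^{-v_p(x)} = 7^{0} = 1.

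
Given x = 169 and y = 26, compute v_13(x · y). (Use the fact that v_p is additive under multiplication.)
v_13(4394) = 3

v_p(x) = 2 (factor: 169 = 13^2 · 1); v_p(y) = 1 (factor: 26 = 13^1 · 2). Additivity: v_p(xy) = v_p(x) + v_p(y) = 2 + 1 = 3. (Direct check: xy = 4394 = 13^3 · (2).)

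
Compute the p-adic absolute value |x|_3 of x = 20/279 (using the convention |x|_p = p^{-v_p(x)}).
|20/279|_3 = 9

Step 1 — compute v_3(x) by factoring powers of 3 out of the numerator and denominator: v_3(20/279) = -2. Step 2 — apply |x|_p = p^{-v_p(x)} = 3^{2} = 9.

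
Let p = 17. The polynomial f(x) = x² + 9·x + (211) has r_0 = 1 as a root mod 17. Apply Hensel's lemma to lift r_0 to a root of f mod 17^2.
r_1 = 86 (mod 289)

Hensel: r_{i+1} = r_i − f(r_i)·(f′(r_i))^{-1} mod 17^{i+2}, f′(x) = 2x + 9. Iterate:
  r_0 = 1 (mod 17)
  r_1 = 86 (mod 289)
Final: r = 86 satisfies f(r) ≡ 0 mod 17^2.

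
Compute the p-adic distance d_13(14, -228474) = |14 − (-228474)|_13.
d_13(14, -228474) = 1/28561

Step 1 — x − y = 14 − (-228474) = 228488. Step 2 — v_13(228488) = 4 (factor: 228488 = (13^4 · 8); the sign does not affect v_p). Step 3 — |x − y|_13 = 13^{-4} = 1/28561.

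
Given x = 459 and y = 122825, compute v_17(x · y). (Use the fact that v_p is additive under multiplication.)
v_17(56376675) = 4

v_p(x) = 1 (factor: 459 = 17^1 · 27); v_p(y) = 3 (factor: 122825 = 17^3 · 25). Additivity: v_p(xy) = v_p(x) + v_p(y) = 1 + 3 = 4. (Direct check: xy = 56376675 = 17^4 · (675).)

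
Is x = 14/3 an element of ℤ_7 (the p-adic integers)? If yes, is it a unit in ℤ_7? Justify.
x ∈ ℤ_7 but not a unit; v_7(x) = 1 > 0

ℤ_7 = {x ∈ ℚ_7 : v_7(x) ≥ 0} and ℤ_7^× = {x ∈ ℤ_7 : v_7(x) = 0}. Here v_7(14/3) = v_7(num) − v_7(den) = 1; compare against these criteria.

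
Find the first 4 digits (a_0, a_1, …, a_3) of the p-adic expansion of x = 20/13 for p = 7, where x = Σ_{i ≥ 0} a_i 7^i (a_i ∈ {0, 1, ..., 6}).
(a_0, …, a_3) = (1, 6, 4, 2)

v_7(20/13) = 0 (numerator and denominator both coprime to 7), so x ∈ ℤ_7^×. Compute digits iteratively via a_i = x_i mod 7, x_{i+1} = (x_i − a_i)/7, with x_0 = x:
  x_0 = 20/13;  a_0 = 1;  x_1 = (x_0 − 1)/7 = 1/13
  x_1 = 1/13;  a_1 = 6;  x_2 = (x_1 − 6)/7 = -11/13
  x_2 = -11/13;  a_2 = 4;  x_3 = (x_2 − 4)/7 = -9/13
  x_3 = -9/13;  a_3 = 2;  x_4 = (x_3 − 2)/7 = -5/13
Digits: (1, 6, 4, 2).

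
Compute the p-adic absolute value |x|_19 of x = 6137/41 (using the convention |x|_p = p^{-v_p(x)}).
|6137/41|_19 = 1/361

Step 1 — compute v_19(x) by factoring powers of 19 out of the numerator and denominator: v_19(6137/41) = 2. Step 2 — apply |x|_p = p^{-v_p(x)} = 19^{-2} = 1/361.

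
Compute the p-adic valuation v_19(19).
v_19(19) = 1

v_19(n) is the largest exponent k such that 19^k divides n. Factor out: 19 = 19^1 · 1. (Sign doesn't affect v_p.) So v_19(19) = 1.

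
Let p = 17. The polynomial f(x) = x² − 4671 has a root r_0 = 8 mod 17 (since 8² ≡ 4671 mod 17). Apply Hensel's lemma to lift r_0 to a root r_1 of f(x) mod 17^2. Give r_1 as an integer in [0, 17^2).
r_1 = 25 (mod 289)

Hensel's recurrence: r_{i+1} = r_i − f(r_i)·(f′(r_i))^{-1} mod 17^{i+2}, with f′(x) = 2x. Iterate:
  r_0 = 8 (mod 17)
  r_1 = 25 (mod 289)
Final: r_1 = 25, and one checks f(r_1) ≡ 0 mod 17^2.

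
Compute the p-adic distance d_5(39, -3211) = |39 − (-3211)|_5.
d_5(39, -3211) = 1/125

Step 1 — x − y = 39 − (-3211) = 3250. Step 2 — v_5(3250) = 3 (factor: 3250 = (5^3 · 26); the sign does not affect v_p). Step 3 — |x − y|_5 = 5^{-3} = 1/125.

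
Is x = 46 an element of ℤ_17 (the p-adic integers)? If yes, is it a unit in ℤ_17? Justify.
x ∈ ℤ_17^× (unit); v_17(x) = 0

ℤ_17 = {x ∈ ℚ_17 : v_17(x) ≥ 0} and ℤ_17^× = {x ∈ ℤ_17 : v_17(x) = 0}. Here v_17(46) = v_17(num) − v_17(den) = 0; compare against these criteria.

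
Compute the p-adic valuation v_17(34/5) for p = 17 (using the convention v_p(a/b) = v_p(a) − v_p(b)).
v_17(34/5) = 1

Factor powers of 17 from the numerator and denominator of the reduced fraction: 34 = 17^1 · 2 and 5 = 17^0 · 5. Apply v_p(a/b) = v_p(a) − v_p(b): v_17(34/5) = 1 − 0 = 1.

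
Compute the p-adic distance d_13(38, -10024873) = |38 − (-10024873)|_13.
d_13(38, -10024873) = 1/371293

Step 1 — x − y = 38 − (-10024873) = 10024911. Step 2 — v_13(10024911) = 5 (factor: 10024911 = (13^5 · 27); the sign does not affect v_p). Step 3 — |x − y|_13 = 13^{-5} = 1/371293.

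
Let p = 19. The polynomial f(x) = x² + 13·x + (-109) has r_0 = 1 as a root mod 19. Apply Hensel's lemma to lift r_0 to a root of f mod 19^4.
r_3 = 76419 (mod 130321)

Hensel: r_{i+1} = r_i − f(r_i)·(f′(r_i))^{-1} mod 19^{i+2}, f′(x) = 2x + 13. Iterate:
  r_0 = 1 (mod 19)
  r_1 = 248 (mod 361)
  r_2 = 970 (mod 6859)
  r_3 = 76419 (mod 130321)
Final: r = 76419 satisfies f(r) ≡ 0 mod 19^4.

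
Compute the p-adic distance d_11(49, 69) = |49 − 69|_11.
d_11(49, 69) = 1

Step 1 — x − y = 49 − 69 = -20. Step 2 — v_11(-20) = 0 (factor: -20 = −(11^0 · 20); the sign does not affect v_p). Step 3 — |x − y|_11 = 11^{0} = 1.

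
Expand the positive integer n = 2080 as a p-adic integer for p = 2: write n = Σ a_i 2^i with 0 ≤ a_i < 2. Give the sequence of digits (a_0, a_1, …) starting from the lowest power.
(a_0, a_1, …) = (0, 0, 0, 0, 0, 1, 0, 0, 0, 0, 0, 1)

Repeated division by 2 gives the digits low-to-high: 2080 = 1·2^5 + 1·2^11. Digit sequence: (0, 0, 0, 0, 0, 1, 0, 0, 0, 0, 0, 1).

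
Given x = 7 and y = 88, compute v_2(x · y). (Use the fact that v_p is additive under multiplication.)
v_2(616) = 3

v_p(x) = 0 (factor: 7 = 2^0 · 7); v_p(y) = 3 (factor: 88 = 2^3 · 11). Additivity: v_p(xy) = v_p(x) + v_p(y) = 0 + 3 = 3. (Direct check: xy = 616 = 2^3 · (77).)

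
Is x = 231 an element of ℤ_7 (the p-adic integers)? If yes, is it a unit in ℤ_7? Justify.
x ∈ ℤ_7 but not a unit; v_7(x) = 1 > 0

ℤ_7 = {x ∈ ℚ_7 : v_7(x) ≥ 0} and ℤ_7^× = {x ∈ ℤ_7 : v_7(x) = 0}. Here v_7(231) = v_7(num) − v_7(den) = 1; compare against these criteria.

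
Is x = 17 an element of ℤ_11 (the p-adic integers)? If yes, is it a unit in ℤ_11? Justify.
x ∈ ℤ_11^× (unit); v_11(x) = 0

ℤ_11 = {x ∈ ℚ_11 : v_11(x) ≥ 0} and ℤ_11^× = {x ∈ ℤ_11 : v_11(x) = 0}. Here v_11(17) = v_11(num) − v_11(den) = 0; compare against these criteria.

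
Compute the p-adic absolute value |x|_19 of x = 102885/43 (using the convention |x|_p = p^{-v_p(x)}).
|102885/43|_19 = 1/6859

Step 1 — compute v_19(x) by factoring powers of 19 out of the numerator and denominator: v_19(102885/43) = 3. Step 2 — apply |x|_p = p^{-v_p(x)} = 19^{-3} = 1/6859.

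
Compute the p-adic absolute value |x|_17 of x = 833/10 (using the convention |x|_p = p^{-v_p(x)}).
|833/10|_17 = 1/17

Step 1 — compute v_17(x) by factoring powers of 17 out of the numerator and denominator: v_17(833/10) = 1. Step 2 — apply |x|_p = p^{-v_p(x)} = 17^{-1} = 1/17.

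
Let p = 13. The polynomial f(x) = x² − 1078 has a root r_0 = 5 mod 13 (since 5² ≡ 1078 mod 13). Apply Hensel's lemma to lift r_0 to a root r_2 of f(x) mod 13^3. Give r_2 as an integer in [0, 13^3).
r_2 = 1851 (mod 2197)

Hensel's recurrence: r_{i+1} = r_i − f(r_i)·(f′(r_i))^{-1} mod 13^{i+2}, with f′(x) = 2x. Iterate:
  r_0 = 5 (mod 13)
  r_1 = 161 (mod 169)
  r_2 = 1851 (mod 2197)
Final: r_2 = 1851, and one checks f(r_2) ≡ 0 mod 13^3.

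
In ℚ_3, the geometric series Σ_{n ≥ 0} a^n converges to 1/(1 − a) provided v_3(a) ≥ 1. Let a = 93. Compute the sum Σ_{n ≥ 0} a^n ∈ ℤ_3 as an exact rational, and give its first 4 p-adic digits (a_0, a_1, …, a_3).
Σ a^n = 1/(1 − a) = -1/92;  first 4 digits = (1, 1, 2, 0)

v_3(a) = 1 ≥ 1, so the series converges in ℤ_3 to 1/(1 − a) = 1/(1 − 93) = -1/92. Expand this rational in ℤ_3: compute digits iteratively via d_i = x_i mod 3, x_{i+1} = (x_i − d_i)/3. The first 4 digits are (1, 1, 2, 0).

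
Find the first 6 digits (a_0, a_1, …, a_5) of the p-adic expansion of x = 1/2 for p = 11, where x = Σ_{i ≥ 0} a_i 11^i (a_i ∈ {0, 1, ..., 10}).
(a_0, …, a_5) = (6, 5, 5, 5, 5, 5)

v_11(1/2) = 0 (numerator and denominator both coprime to 11), so x ∈ ℤ_11^×. Compute digits iteratively via a_i = x_i mod 11, x_{i+1} = (x_i − a_i)/11, with x_0 = x:
  x_0 = 1/2;  a_0 = 6;  x_1 = (x_0 − 6)/11 = -1/2
  x_1 = -1/2;  a_1 = 5;  x_2 = (x_1 − 5)/11 = -1/2
  x_2 = -1/2;  a_2 = 5;  x_3 = (x_2 − 5)/11 = -1/2
  x_3 = -1/2;  a_3 = 5;  x_4 = (x_3 − 5)/11 = -1/2
  x_4 = -1/2;  a_4 = 5;  x_5 = (x_4 − 5)/11 = -1/2
  x_5 = -1/2;  a_5 = 5;  x_6 = (x_5 − 5)/11 = -1/2
Digits: (6, 5, 5, 5, 5, 5).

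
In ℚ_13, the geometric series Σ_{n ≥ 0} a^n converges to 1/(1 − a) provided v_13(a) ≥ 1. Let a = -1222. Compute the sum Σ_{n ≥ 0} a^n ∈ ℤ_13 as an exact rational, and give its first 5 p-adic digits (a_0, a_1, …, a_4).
Σ a^n = 1/(1 − a) = 1/1223;  first 5 digits = (1, 10, 1, 2, 7)

v_13(a) = 1 ≥ 1, so the series converges in ℤ_13 to 1/(1 − a) = 1/(1 − (-1222)) = 1/1223. Expand this rational in ℤ_13: compute digits iteratively via d_i = x_i mod 13, x_{i+1} = (x_i − d_i)/13. The first 5 digits are (1, 10, 1, 2, 7).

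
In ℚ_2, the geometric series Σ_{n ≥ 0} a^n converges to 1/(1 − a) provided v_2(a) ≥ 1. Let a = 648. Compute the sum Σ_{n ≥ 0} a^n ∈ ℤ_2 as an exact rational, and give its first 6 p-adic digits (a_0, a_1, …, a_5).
Σ a^n = 1/(1 − a) = -1/647;  first 6 digits = (1, 0, 0, 1, 0, 0)

v_2(a) = 3 ≥ 1, so the series converges in ℤ_2 to 1/(1 − a) = 1/(1 − 648) = -1/647. Expand this rational in ℤ_2: compute digits iteratively via d_i = x_i mod 2, x_{i+1} = (x_i − d_i)/2. The first 6 digits are (1, 0, 0, 1, 0, 0).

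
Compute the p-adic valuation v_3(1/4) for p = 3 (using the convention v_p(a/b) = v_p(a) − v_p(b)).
v_3(1/4) = 0

Factor powers of 3 from the numerator and denominator of the reduced fraction: 1 = 3^0 · 1 and 4 = 3^0 · 4. Apply v_p(a/b) = v_p(a) − v_p(b): v_3(1/4) = 0 − 0 = 0.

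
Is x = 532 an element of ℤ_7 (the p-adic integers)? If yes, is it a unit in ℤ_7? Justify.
x ∈ ℤ_7 but not a unit; v_7(x) = 1 > 0

ℤ_7 = {x ∈ ℚ_7 : v_7(x) ≥ 0} and ℤ_7^× = {x ∈ ℤ_7 : v_7(x) = 0}. Here v_7(532) = v_7(num) − v_7(den) = 1; compare against these criteria.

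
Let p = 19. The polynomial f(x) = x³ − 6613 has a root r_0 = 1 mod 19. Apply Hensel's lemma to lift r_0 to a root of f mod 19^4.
r_3 = 14479 (mod 130321)

Hensel: r_{i+1} = r_i − f(r_i)/f′(r_i) mod 19^{i+2}, where f′(x) = 3x². Iterate:
  r_0 = 1 (mod 19)
  r_1 = 39 (mod 361)
  r_2 = 761 (mod 6859)
  r_3 = 14479 (mod 130321)
Final: r = 14479 with f(r) ≡ 0 mod 19^4.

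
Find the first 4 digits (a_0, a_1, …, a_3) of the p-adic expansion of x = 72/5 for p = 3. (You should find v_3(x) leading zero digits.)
(a_0, …, a_3) = (0, 0, 1, 2)

v_3(72/5) = 2, so a_0 = ... = a_1 = 0. Factor out: x = 3^2 · u with u = 8/5 a unit in ℤ_3. Expand u iteratively via a_{v+i} = u_i mod 3, u_{i+1} = (u_i − a_{v+i})/3:
  u_0 = 8/5;  a_2 = 1;  u_1 = (u_0 − 1)/3 = 1/5
  u_1 = 1/5;  a_3 = 2;  u_2 = (u_1 − 2)/3 = -3/5
Digits: (0, 0, 1, 2).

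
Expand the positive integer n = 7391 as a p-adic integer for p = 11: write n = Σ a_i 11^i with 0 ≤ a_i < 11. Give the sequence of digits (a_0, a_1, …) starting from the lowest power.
(a_0, a_1, …) = (10, 0, 6, 5)

Repeated division by 11 gives the digits low-to-high: 7391 = 10 + 6·11^2 + 5·11^3. Digit sequence: (10, 0, 6, 5).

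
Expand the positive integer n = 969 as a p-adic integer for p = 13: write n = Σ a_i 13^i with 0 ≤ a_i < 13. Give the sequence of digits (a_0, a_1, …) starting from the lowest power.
(a_0, a_1, …) = (7, 9, 5)

Repeated division by 13 gives the digits low-to-high: 969 = 7 + 9·13^1 + 5·13^2. Digit sequence: (7, 9, 5).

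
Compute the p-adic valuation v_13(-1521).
v_13(-1521) = 2

v_13(n) is the largest exponent k such that 13^k divides n. Factor out: -1521 = -13^2 · 9. (Sign doesn't affect v_p.) So v_13(-1521) = 2.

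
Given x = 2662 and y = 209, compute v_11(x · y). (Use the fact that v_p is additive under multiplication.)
v_11(556358) = 4

v_p(x) = 3 (factor: 2662 = 11^3 · 2); v_p(y) = 1 (factor: 209 = 11^1 · 19). Additivity: v_p(xy) = v_p(x) + v_p(y) = 3 + 1 = 4. (Direct check: xy = 556358 = 11^4 · (38).)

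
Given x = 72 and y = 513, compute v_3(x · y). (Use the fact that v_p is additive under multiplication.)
v_3(36936) = 5

v_p(x) = 2 (factor: 72 = 3^2 · 8); v_p(y) = 3 (factor: 513 = 3^3 · 19). Additivity: v_p(xy) = v_p(x) + v_p(y) = 2 + 3 = 5. (Direct check: xy = 36936 = 3^5 · (152).)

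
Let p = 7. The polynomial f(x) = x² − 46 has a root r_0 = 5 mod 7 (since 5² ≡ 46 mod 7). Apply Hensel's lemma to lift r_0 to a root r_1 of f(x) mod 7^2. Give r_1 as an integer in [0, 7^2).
r_1 = 12 (mod 49)

Hensel's recurrence: r_{i+1} = r_i − f(r_i)·(f′(r_i))^{-1} mod 7^{i+2}, with f′(x) = 2x. Iterate:
  r_0 = 5 (mod 7)
  r_1 = 12 (mod 49)
Final: r_1 = 12, and one checks f(r_1) ≡ 0 mod 7^2.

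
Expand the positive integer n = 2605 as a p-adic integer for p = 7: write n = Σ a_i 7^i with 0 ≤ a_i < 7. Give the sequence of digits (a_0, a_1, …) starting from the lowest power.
(a_0, a_1, …) = (1, 1, 4, 0, 1)

Repeated division by 7 gives the digits low-to-high: 2605 = 1 + 1·7^1 + 4·7^2 + 1·7^4. Digit sequence: (1, 1, 4, 0, 1).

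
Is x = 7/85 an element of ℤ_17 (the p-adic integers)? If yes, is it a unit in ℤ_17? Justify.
x ∉ ℤ_17 (v_17(x) = -1 < 0)

ℤ_17 = {x ∈ ℚ_17 : v_17(x) ≥ 0} and ℤ_17^× = {x ∈ ℤ_17 : v_17(x) = 0}. Here v_17(7/85) = v_17(num) − v_17(den) = -1; compare against these criteria.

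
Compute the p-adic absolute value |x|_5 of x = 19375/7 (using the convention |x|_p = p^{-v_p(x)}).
|19375/7|_5 = 1/625

Step 1 — compute v_5(x) by factoring powers of 5 out of the numerator and denominator: v_5(19375/7) = 4. Step 2 — apply |x|_p = p^{-v_p(x)} = 5^{-4} = 1/625.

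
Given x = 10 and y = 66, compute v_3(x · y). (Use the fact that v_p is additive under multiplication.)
v_3(660) = 1

v_p(x) = 0 (factor: 10 = 3^0 · 10); v_p(y) = 1 (factor: 66 = 3^1 · 22). Additivity: v_p(xy) = v_p(x) + v_p(y) = 0 + 1 = 1. (Direct check: xy = 660 = 3^1 · (220).)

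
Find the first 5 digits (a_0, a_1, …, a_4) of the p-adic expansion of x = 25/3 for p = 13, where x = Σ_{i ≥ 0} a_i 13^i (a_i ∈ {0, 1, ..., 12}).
(a_0, …, a_4) = (4, 9, 8, 8, 8)

v_13(25/3) = 0 (numerator and denominator both coprime to 13), so x ∈ ℤ_13^×. Compute digits iteratively via a_i = x_i mod 13, x_{i+1} = (x_i − a_i)/13, with x_0 = x:
  x_0 = 25/3;  a_0 = 4;  x_1 = (x_0 − 4)/13 = 1/3
  x_1 = 1/3;  a_1 = 9;  x_2 = (x_1 − 9)/13 = -2/3
  x_2 = -2/3;  a_2 = 8;  x_3 = (x_2 − 8)/13 = -2/3
  x_3 = -2/3;  a_3 = 8;  x_4 = (x_3 − 8)/13 = -2/3
  x_4 = -2/3;  a_4 = 8;  x_5 = (x_4 − 8)/13 = -2/3
Digits: (4, 9, 8, 8, 8).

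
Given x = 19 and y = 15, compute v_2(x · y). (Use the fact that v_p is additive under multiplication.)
v_2(285) = 0

v_p(x) = 0 (factor: 19 = 2^0 · 19); v_p(y) = 0 (factor: 15 = 2^0 · 15). Additivity: v_p(xy) = v_p(x) + v_p(y) = 0 + 0 = 0. (Direct check: xy = 285 = 2^0 · (285).)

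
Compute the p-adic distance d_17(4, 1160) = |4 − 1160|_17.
d_17(4, 1160) = 1/289

Step 1 — x − y = 4 − 1160 = -1156. Step 2 — v_17(-1156) = 2 (factor: -1156 = −(17^2 · 4); the sign does not affect v_p). Step 3 — |x − y|_17 = 17^{-2} = 1/289.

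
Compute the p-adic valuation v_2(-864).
v_2(-864) = 5

v_2(n) is the largest exponent k such that 2^k divides n. Factor out: -864 = -2^5 · 27. (Sign doesn't affect v_p.) So v_2(-864) = 5.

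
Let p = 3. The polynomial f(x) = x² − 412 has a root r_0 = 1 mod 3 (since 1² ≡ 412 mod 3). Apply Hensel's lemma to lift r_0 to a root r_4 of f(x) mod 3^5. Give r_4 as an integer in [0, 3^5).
r_4 = 13 (mod 243)

Hensel's recurrence: r_{i+1} = r_i − f(r_i)·(f′(r_i))^{-1} mod 3^{i+2}, with f′(x) = 2x. Iterate:
  r_0 = 1 (mod 3)
  r_1 = 4 (mod 9)
  r_2 = 13 (mod 27)
  r_3 = 13 (mod 81)
  r_4 = 13 (mod 243)
Final: r_4 = 13, and one checks f(r_4) ≡ 0 mod 3^5.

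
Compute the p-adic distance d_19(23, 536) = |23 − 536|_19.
d_19(23, 536) = 1/19

Step 1 — x − y = 23 − 536 = -513. Step 2 — v_19(-513) = 1 (factor: -513 = −(19^1 · 27); the sign does not affect v_p). Step 3 — |x − y|_19 = 19^{-1} = 1/19.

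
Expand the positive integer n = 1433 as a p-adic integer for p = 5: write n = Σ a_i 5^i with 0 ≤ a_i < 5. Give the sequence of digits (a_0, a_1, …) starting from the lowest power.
(a_0, a_1, …) = (3, 1, 2, 1, 2)

Repeated division by 5 gives the digits low-to-high: 1433 = 3 + 1·5^1 + 2·5^2 + 1·5^3 + 2·5^4. Digit sequence: (3, 1, 2, 1, 2).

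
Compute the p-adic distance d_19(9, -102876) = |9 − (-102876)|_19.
d_19(9, -102876) = 1/6859

Step 1 — x − y = 9 − (-102876) = 102885. Step 2 — v_19(102885) = 3 (factor: 102885 = (19^3 · 15); the sign does not affect v_p). Step 3 — |x − y|_19 = 19^{-3} = 1/6859.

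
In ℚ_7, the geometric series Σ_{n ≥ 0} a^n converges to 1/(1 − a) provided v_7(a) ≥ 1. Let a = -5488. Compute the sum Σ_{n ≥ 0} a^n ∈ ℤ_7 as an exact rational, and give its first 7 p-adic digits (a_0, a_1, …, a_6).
Σ a^n = 1/(1 − a) = 1/5489;  first 7 digits = (1, 0, 0, 5, 4, 6, 3)

v_7(a) = 3 ≥ 1, so the series converges in ℤ_7 to 1/(1 − a) = 1/(1 − (-5488)) = 1/5489. Expand this rational in ℤ_7: compute digits iteratively via d_i = x_i mod 7, x_{i+1} = (x_i − d_i)/7. The first 7 digits are (1, 0, 0, 5, 4, 6, 3).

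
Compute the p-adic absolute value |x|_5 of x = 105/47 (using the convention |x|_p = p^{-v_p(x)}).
|105/47|_5 = 1/5

Step 1 — compute v_5(x) by factoring powers of 5 out of the numerator and denominator: v_5(105/47) = 1. Step 2 — apply |x|_p = p^{-v_p(x)} = 5^{-1} = 1/5.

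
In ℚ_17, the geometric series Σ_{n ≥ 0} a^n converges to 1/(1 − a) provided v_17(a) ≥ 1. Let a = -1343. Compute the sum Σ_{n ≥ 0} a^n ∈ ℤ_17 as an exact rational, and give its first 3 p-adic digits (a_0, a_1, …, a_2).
Σ a^n = 1/(1 − a) = 1/1344;  first 3 digits = (1, 6, 14)

v_17(a) = 1 ≥ 1, so the series converges in ℤ_17 to 1/(1 − a) = 1/(1 − (-1343)) = 1/1344. Expand this rational in ℤ_17: compute digits iteratively via d_i = x_i mod 17, x_{i+1} = (x_i − d_i)/17. The first 3 digits are (1, 6, 14).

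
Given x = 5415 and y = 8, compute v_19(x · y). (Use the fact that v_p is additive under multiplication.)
v_19(43320) = 2

v_p(x) = 2 (factor: 5415 = 19^2 · 15); v_p(y) = 0 (factor: 8 = 19^0 · 8). Additivity: v_p(xy) = v_p(x) + v_p(y) = 2 + 0 = 2. (Direct check: xy = 43320 = 19^2 · (120).)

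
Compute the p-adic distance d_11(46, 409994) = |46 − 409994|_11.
d_11(46, 409994) = 1/14641

Step 1 — x − y = 46 − 409994 = -409948. Step 2 — v_11(-409948) = 4 (factor: -409948 = −(11^4 · 28); the sign does not affect v_p). Step 3 — |x − y|_11 = 11^{-4} = 1/14641.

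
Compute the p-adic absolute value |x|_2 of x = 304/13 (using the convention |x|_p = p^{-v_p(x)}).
|304/13|_2 = 1/16

Step 1 — compute v_2(x) by factoring powers of 2 out of the numerator and denominator: v_2(304/13) = 4. Step 2 — apply |x|_p = p^{-v_p(x)} = 2^{-4} = 1/16.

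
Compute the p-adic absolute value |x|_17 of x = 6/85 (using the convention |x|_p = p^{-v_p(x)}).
|6/85|_17 = 17

Step 1 — compute v_17(x) by factoring powers of 17 out of the numerator and denominator: v_17(6/85) = -1. Step 2 — apply |x|_p = p^{-v_p(x)} = 17^{1} = 17.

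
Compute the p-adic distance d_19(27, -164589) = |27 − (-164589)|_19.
d_19(27, -164589) = 1/6859

Step 1 — x − y = 27 − (-164589) = 164616. Step 2 — v_19(164616) = 3 (factor: 164616 = (19^3 · 24); the sign does not affect v_p). Step 3 — |x − y|_19 = 19^{-3} = 1/6859.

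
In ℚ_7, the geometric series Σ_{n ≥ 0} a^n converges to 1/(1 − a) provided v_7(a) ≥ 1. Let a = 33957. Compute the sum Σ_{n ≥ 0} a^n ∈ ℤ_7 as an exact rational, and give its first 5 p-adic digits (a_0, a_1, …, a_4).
Σ a^n = 1/(1 − a) = -1/33956;  first 5 digits = (1, 0, 0, 1, 0)

v_7(a) = 3 ≥ 1, so the series converges in ℤ_7 to 1/(1 − a) = 1/(1 − 33957) = -1/33956. Expand this rational in ℤ_7: compute digits iteratively via d_i = x_i mod 7, x_{i+1} = (x_i − d_i)/7. The first 5 digits are (1, 0, 0, 1, 0).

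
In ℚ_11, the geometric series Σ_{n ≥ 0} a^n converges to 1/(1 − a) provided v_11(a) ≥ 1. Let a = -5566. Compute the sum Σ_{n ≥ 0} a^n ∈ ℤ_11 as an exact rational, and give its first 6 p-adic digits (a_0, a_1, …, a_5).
Σ a^n = 1/(1 − a) = 1/5567;  first 6 digits = (1, 0, 9, 6, 3, 5)

v_11(a) = 2 ≥ 1, so the series converges in ℤ_11 to 1/(1 − a) = 1/(1 − (-5566)) = 1/5567. Expand this rational in ℤ_11: compute digits iteratively via d_i = x_i mod 11, x_{i+1} = (x_i − d_i)/11. The first 6 digits are (1, 0, 9, 6, 3, 5).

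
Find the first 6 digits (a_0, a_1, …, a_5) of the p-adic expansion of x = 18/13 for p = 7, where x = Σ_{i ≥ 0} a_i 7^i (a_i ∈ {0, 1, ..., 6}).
(a_0, …, a_5) = (3, 3, 6, 5, 4, 2)

v_7(18/13) = 0 (numerator and denominator both coprime to 7), so x ∈ ℤ_7^×. Compute digits iteratively via a_i = x_i mod 7, x_{i+1} = (x_i − a_i)/7, with x_0 = x:
  x_0 = 18/13;  a_0 = 3;  x_1 = (x_0 − 3)/7 = -3/13
  x_1 = -3/13;  a_1 = 3;  x_2 = (x_1 − 3)/7 = -6/13
  x_2 = -6/13;  a_2 = 6;  x_3 = (x_2 − 6)/7 = -12/13
  x_3 = -12/13;  a_3 = 5;  x_4 = (x_3 − 5)/7 = -11/13
  x_4 = -11/13;  a_4 = 4;  x_5 = (x_4 − 4)/7 = -9/13
  x_5 = -9/13;  a_5 = 2;  x_6 = (x_5 − 2)/7 = -5/13
Digits: (3, 3, 6, 5, 4, 2).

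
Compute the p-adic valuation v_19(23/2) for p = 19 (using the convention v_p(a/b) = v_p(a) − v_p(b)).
v_19(23/2) = 0

Factor powers of 19 from the numerator and denominator of the reduced fraction: 23 = 19^0 · 23 and 2 = 19^0 · 2. Apply v_p(a/b) = v_p(a) − v_p(b): v_19(23/2) = 0 − 0 = 0.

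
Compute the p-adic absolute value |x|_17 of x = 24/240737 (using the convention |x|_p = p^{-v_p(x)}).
|24/240737|_17 = 4913

Step 1 — compute v_17(x) by factoring powers of 17 out of the numerator and denominator: v_17(24/240737) = -3. Step 2 — apply |x|_p = p^{-v_p(x)} = 17^{3} = 4913.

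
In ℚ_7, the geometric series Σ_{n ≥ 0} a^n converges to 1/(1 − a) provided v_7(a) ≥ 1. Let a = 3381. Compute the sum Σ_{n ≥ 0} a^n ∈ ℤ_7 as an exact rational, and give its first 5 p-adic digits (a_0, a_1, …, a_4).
Σ a^n = 1/(1 − a) = -1/3380;  first 5 digits = (1, 0, 6, 2, 2)

v_7(a) = 2 ≥ 1, so the series converges in ℤ_7 to 1/(1 − a) = 1/(1 − 3381) = -1/3380. Expand this rational in ℤ_7: compute digits iteratively via d_i = x_i mod 7, x_{i+1} = (x_i − d_i)/7. The first 5 digits are (1, 0, 6, 2, 2).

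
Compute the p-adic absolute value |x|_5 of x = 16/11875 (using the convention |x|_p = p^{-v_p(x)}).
|16/11875|_5 = 625

Step 1 — compute v_5(x) by factoring powers of 5 out of the numerator and denominator: v_5(16/11875) = -4. Step 2 — apply |x|_p = p^{-v_p(x)} = 5^{4} = 625.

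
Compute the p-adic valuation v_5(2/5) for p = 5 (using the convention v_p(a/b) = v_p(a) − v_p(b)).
v_5(2/5) = -1

Factor powers of 5 from the numerator and denominator of the reduced fraction: 2 = 5^0 · 2 and 5 = 5^1 · 1. Apply v_p(a/b) = v_p(a) − v_p(b): v_5(2/5) = 0 − 1 = -1.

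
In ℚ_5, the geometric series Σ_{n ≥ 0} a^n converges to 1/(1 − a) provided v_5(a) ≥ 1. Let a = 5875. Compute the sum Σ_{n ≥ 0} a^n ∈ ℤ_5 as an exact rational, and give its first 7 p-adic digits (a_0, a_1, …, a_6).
Σ a^n = 1/(1 − a) = -1/5874;  first 7 digits = (1, 0, 0, 2, 4, 1, 4)

v_5(a) = 3 ≥ 1, so the series converges in ℤ_5 to 1/(1 − a) = 1/(1 − 5875) = -1/5874. Expand this rational in ℤ_5: compute digits iteratively via d_i = x_i mod 5, x_{i+1} = (x_i − d_i)/5. The first 7 digits are (1, 0, 0, 2, 4, 1, 4).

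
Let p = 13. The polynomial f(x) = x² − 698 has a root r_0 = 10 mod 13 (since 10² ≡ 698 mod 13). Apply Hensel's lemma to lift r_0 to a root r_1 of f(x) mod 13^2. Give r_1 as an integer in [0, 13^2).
r_1 = 23 (mod 169)

Hensel's recurrence: r_{i+1} = r_i − f(r_i)·(f′(r_i))^{-1} mod 13^{i+2}, with f′(x) = 2x. Iterate:
  r_0 = 10 (mod 13)
  r_1 = 23 (mod 169)
Final: r_1 = 23, and one checks f(r_1) ≡ 0 mod 13^2.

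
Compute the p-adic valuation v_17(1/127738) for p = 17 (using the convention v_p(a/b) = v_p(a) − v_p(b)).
v_17(1/127738) = -3

Factor powers of 17 from the numerator and denominator of the reduced fraction: 1 = 17^0 · 1 and 127738 = 17^3 · 26. Apply v_p(a/b) = v_p(a) − v_p(b): v_17(1/127738) = 0 − 3 = -3.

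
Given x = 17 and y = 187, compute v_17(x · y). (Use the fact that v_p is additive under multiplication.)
v_17(3179) = 2

v_p(x) = 1 (factor: 17 = 17^1 · 1); v_p(y) = 1 (factor: 187 = 17^1 · 11). Additivity: v_p(xy) = v_p(x) + v_p(y) = 1 + 1 = 2. (Direct check: xy = 3179 = 17^2 · (11).)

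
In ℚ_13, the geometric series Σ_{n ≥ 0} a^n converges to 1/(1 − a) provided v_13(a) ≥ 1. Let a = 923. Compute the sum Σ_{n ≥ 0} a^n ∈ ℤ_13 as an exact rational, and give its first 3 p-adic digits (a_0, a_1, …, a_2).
Σ a^n = 1/(1 − a) = -1/922;  first 3 digits = (1, 6, 2)

v_13(a) = 1 ≥ 1, so the series converges in ℤ_13 to 1/(1 − a) = 1/(1 − 923) = -1/922. Expand this rational in ℤ_13: compute digits iteratively via d_i = x_i mod 13, x_{i+1} = (x_i − d_i)/13. The first 3 digits are (1, 6, 2).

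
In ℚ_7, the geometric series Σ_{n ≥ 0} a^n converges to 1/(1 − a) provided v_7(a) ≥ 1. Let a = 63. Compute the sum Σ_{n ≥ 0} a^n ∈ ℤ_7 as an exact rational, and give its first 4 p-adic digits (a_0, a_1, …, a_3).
Σ a^n = 1/(1 − a) = -1/62;  first 4 digits = (1, 2, 5, 5)

v_7(a) = 1 ≥ 1, so the series converges in ℤ_7 to 1/(1 − a) = 1/(1 − 63) = -1/62. Expand this rational in ℤ_7: compute digits iteratively via d_i = x_i mod 7, x_{i+1} = (x_i − d_i)/7. The first 4 digits are (1, 2, 5, 5).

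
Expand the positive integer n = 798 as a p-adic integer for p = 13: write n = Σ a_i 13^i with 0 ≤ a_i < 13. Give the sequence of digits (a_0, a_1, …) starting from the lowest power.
(a_0, a_1, …) = (5, 9, 4)

Repeated division by 13 gives the digits low-to-high: 798 = 5 + 9·13^1 + 4·13^2. Digit sequence: (5, 9, 4).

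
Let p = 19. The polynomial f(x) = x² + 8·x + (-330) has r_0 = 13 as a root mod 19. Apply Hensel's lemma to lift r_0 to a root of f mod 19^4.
r_3 = 117053 (mod 130321)

Hensel: r_{i+1} = r_i − f(r_i)·(f′(r_i))^{-1} mod 19^{i+2}, f′(x) = 2x + 8. Iterate:
  r_0 = 13 (mod 19)
  r_1 = 89 (mod 361)
  r_2 = 450 (mod 6859)
  r_3 = 117053 (mod 130321)
Final: r = 117053 satisfies f(r) ≡ 0 mod 19^4.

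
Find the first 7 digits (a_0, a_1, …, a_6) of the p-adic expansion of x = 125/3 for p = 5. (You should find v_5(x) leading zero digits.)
(a_0, …, a_6) = (0, 0, 0, 2, 3, 1, 3)

v_5(125/3) = 3, so a_0 = ... = a_2 = 0. Factor out: x = 5^3 · u with u = 1/3 a unit in ℤ_5. Expand u iteratively via a_{v+i} = u_i mod 5, u_{i+1} = (u_i − a_{v+i})/5:
  u_0 = 1/3;  a_3 = 2;  u_1 = (u_0 − 2)/5 = -1/3
  u_1 = -1/3;  a_4 = 3;  u_2 = (u_1 − 3)/5 = -2/3
  u_2 = -2/3;  a_5 = 1;  u_3 = (u_2 − 1)/5 = -1/3
  u_3 = -1/3;  a_6 = 3;  u_4 = (u_3 − 3)/5 = -2/3
Digits: (0, 0, 0, 2, 3, 1, 3).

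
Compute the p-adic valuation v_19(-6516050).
v_19(-6516050) = 4

v_19(n) is the largest exponent k such that 19^k divides n. Factor out: -6516050 = -19^4 · 50. (Sign doesn't affect v_p.) So v_19(-6516050) = 4.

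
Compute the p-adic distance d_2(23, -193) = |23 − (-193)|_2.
d_2(23, -193) = 1/8

Step 1 — x − y = 23 − (-193) = 216. Step 2 — v_2(216) = 3 (factor: 216 = (2^3 · 27); the sign does not affect v_p). Step 3 — |x − y|_2 = 2^{-3} = 1/8.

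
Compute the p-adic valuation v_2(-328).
v_2(-328) = 3

v_2(n) is the largest exponent k such that 2^k divides n. Factor out: -328 = -2^3 · 41. (Sign doesn't affect v_p.) So v_2(-328) = 3.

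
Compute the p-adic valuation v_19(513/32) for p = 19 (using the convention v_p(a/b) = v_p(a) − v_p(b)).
v_19(513/32) = 1

Factor powers of 19 from the numerator and denominator of the reduced fraction: 513 = 19^1 · 27 and 32 = 19^0 · 32. Apply v_p(a/b) = v_p(a) − v_p(b): v_19(513/32) = 1 − 0 = 1.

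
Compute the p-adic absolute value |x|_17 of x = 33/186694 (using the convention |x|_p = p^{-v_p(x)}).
|33/186694|_17 = 4913

Step 1 — compute v_17(x) by factoring powers of 17 out of the numerator and denominator: v_17(33/186694) = -3. Step 2 — apply |x|_p = p^{-v_p(x)} = 17^{3} = 4913.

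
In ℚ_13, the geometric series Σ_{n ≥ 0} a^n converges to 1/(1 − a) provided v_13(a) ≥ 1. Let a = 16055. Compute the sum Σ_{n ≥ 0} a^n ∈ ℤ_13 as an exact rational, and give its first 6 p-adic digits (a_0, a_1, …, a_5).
Σ a^n = 1/(1 − a) = -1/16054;  first 6 digits = (1, 0, 4, 7, 3, 5)

v_13(a) = 2 ≥ 1, so the series converges in ℤ_13 to 1/(1 − a) = 1/(1 − 16055) = -1/16054. Expand this rational in ℤ_13: compute digits iteratively via d_i = x_i mod 13, x_{i+1} = (x_i − d_i)/13. The first 6 digits are (1, 0, 4, 7, 3, 5).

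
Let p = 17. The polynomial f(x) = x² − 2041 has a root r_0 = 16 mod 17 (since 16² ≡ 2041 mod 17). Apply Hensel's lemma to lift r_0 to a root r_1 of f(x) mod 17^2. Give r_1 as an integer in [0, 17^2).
r_1 = 135 (mod 289)

Hensel's recurrence: r_{i+1} = r_i − f(r_i)·(f′(r_i))^{-1} mod 17^{i+2}, with f′(x) = 2x. Iterate:
  r_0 = 16 (mod 17)
  r_1 = 135 (mod 289)
Final: r_1 = 135, and one checks f(r_1) ≡ 0 mod 17^2.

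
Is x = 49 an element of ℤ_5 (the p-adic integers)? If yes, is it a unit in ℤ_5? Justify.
x ∈ ℤ_5^× (unit); v_5(x) = 0

ℤ_5 = {x ∈ ℚ_5 : v_5(x) ≥ 0} and ℤ_5^× = {x ∈ ℤ_5 : v_5(x) = 0}. Here v_5(49) = v_5(num) − v_5(den) = 0; compare against these criteria.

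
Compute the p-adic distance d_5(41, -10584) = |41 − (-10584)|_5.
d_5(41, -10584) = 1/625

Step 1 — x − y = 41 − (-10584) = 10625. Step 2 — v_5(10625) = 4 (factor: 10625 = (5^4 · 17); the sign does not affect v_p). Step 3 — |x − y|_5 = 5^{-4} = 1/625.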